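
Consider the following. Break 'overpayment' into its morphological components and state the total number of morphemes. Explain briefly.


Step 1: Identify prefix: 'over' (meaning: excessively)
Step 2: Identify root: 'pay'
Step 3: Identify suffix(es): 'ment'
Decomposition: over- (prefix: excessively) + pay (root) + -ment (suffix: action/result)
Total morphemes: 3

3 morphemes (over- (prefix: excessively) + pay (root) + -ment (suffix: action/result))


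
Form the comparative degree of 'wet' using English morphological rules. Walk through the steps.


Apply comparative formation (double final consonant, add -er): 'wet' -> 'wetter'.

wetter


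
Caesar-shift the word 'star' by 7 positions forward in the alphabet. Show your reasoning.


Shift each letter by 7: s -> z, t -> a, a -> h, r -> y. Result: 'zahy'.

zahy


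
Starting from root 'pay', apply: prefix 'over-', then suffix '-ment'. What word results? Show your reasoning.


Step 1: Add prefix 'over-' to 'pay' = 'overpay'
Step 2: Add suffix '-ment' to 'overpay' = 'overpayment'

overpayment


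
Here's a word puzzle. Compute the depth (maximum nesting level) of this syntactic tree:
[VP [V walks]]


Count bracket nesting levels:
'[' at pos 0: depth = 1
'[' at pos 4: depth = 2
Maximum depth reached: 2

2


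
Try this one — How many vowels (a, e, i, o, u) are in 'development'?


Vowels in 'development': e, e, o, e = 4 vowels.

4


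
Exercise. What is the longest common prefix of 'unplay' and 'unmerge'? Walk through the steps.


Compare from the start: 2 characters match: 'un'. Mismatch at position 3: 'p' vs 'm'.

un


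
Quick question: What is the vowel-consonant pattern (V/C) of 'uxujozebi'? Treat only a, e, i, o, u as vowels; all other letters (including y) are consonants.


Letter mapping: u = V, x = C, u = V, j = C, o = V, z = C, e = V, b = C, i = V.

VCVCVCVCV


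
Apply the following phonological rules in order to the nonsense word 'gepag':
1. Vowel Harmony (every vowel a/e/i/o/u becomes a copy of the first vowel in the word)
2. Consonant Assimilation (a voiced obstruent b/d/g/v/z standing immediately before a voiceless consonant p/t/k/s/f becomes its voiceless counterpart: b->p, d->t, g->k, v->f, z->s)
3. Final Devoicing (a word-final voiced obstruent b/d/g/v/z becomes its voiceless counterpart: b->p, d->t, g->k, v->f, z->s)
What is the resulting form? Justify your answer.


Starting form: 'gepag'
Rule 1: Vowel Harmony: all vowels become 'e' (matching first vowel). 'gepag' -> 'gepeg'
Rule 2: Consonant Assimilation: no voiced obstruent (b/d/g/v/z) stands immediately before a voiceless consonant (p/t/k/s/f). No change.
Rule 3: Final Devoicing: word-final voiced obstruent 'g' becomes voiceless 'k'. 'gepeg' -> 'gepek'
Final form: 'gepek'

gepek


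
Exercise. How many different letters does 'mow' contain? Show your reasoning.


Unique letters in 'mow': {m, o, w} = 3 distinct letters.

3


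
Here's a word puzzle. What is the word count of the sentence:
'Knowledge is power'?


Split into words: Knowledge | is | power = 3 words.

3


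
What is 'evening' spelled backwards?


Reverse 'evening' character by character: 'gnineve'.

gnineve


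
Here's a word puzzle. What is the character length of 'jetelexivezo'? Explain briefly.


Spell out 'jetelexivezo' and number each letter: j(1), e(2), t(3), e(4), l(5), e(6), x(7), i(8), v(9), e(10), z(11), o(12). Total: 12 letters.

12


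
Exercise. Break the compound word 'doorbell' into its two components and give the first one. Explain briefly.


Split 'doorbell' into 'door' + 'bell'. The first part is 'door'.

door


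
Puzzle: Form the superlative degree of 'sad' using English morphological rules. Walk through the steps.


Apply superlative formation (double final consonant, add -est): 'sad' -> 'saddest'.

saddest


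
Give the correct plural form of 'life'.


Apply rule: Change -fe to -ves. 'life' becomes 'lives'.

lives


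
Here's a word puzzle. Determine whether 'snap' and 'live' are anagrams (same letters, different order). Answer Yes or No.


Sorted letters of 'snap': 'anps'
Sorted letters of 'live': 'eilv'
They do not match.

No


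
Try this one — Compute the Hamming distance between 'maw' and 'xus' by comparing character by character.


Alignment:
Position 1: 'm' vs 'x' = DIFFER
Position 2: 'a' vs 'u' = DIFFER
Position 3: 'w' vs 's' = DIFFER
Total differences: 3

3


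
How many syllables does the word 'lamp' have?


Break 'lamp' into syllables: lamp -> lamp = 1 syllable

1 syllable


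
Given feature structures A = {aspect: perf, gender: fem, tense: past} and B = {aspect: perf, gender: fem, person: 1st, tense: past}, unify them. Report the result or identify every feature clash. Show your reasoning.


Compare features:
aspect: A=perf vs B=perf -> unified: perf
gender: A=fem vs B=fem -> unified: fem
person: A=_ vs B=1st -> unified: 1st
tense: A=past vs B=past -> unified: past
No clashes found.

Unified: {aspect: perf, gender: fem, person: 1st, tense: past}


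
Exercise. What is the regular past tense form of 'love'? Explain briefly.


Apply rule: Add -d (word ends in -e). 'love' becomes 'loved'.

loved


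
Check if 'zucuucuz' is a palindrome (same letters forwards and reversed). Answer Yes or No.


Forward: 'zucuucuz'
Reversed: 'zucuucuz'
They are identical.

Yes


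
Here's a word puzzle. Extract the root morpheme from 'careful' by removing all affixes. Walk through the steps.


Remove suffix '-ful' from 'careful' to get root 'care'.

care


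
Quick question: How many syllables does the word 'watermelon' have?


Break 'watermelon' into syllables: wa-ter-mel-on -> wa | ter | mel | on = 4 syllables

4 syllables


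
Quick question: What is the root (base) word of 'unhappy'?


Remove prefix 'un' from 'unhappy' to get root 'happy'.

happy


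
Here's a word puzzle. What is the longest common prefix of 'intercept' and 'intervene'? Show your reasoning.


Compare from the start: 5 characters match: 'inter'. Mismatch at position 6: 'c' vs 'v'.

inter


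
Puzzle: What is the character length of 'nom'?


Spell out 'nom' and number each letter: n(1), o(2), m(3). Total: 3 letters.

3


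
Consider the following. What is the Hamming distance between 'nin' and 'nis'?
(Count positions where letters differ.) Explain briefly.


Alignment:
Position 1: 'n' vs 'n' = match
Position 2: 'i' vs 'i' = match
Position 3: 'n' vs 's' = DIFFER
Total differences: 1

1


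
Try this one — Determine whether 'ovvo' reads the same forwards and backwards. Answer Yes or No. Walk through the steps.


Forward: 'ovvo'
Reversed: 'ovvo'
They are identical.

Yes


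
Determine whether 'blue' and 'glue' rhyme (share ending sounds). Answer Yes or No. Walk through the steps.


Rime (stressed vowel + following sounds) of 'blue': -ue = /uː/
Rime of 'glue': -ue = /uː/
/uː/ and /uː/ are the same ending sound, so the words rhyme.

Yes


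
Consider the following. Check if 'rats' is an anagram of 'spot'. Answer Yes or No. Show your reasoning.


Sorted letters of 'rats': 'arst'
Sorted letters of 'spot': 'opst'
They do not match.

No


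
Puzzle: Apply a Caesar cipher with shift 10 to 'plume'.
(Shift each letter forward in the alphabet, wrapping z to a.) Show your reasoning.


Shift each letter by 10: p -> z, l -> v, u -> e, m -> w, e -> o. Result: 'zvewo'.

zvewo


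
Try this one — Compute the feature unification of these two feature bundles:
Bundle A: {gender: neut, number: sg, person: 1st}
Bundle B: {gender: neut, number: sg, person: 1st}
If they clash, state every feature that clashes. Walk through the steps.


Compare features:
gender: A=neut vs B=neut -> unified: neut
number: A=sg vs B=sg -> unified: sg
person: A=1st vs B=1st -> unified: 1st
No clashes found.

Unified: {gender: neut, number: sg, person: 1st}


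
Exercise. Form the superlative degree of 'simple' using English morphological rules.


Apply superlative formation (ends in e: add -st): 'simple' -> 'simplest'.

simplest


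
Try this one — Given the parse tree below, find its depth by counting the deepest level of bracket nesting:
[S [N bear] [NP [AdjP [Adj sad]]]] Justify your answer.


Count bracket nesting levels:
'[' at pos 0: depth = 1
'[' at pos 3: depth = 2
'[' at pos 12: depth = 2
'[' at pos 16: depth = 3
'[' at pos 22: depth = 4
Maximum depth reached: 4

4


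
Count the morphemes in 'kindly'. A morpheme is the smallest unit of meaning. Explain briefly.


Decomposition: kind (root) + -ly (suffix) = 2 morpheme(s)

2 morphemes


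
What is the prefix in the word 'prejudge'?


The word 'prejudge' = 'pre' (prefix) + 'judge' (root). The prefix is 'pre'.

pre


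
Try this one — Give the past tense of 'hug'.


Apply rule: Double final consonant and add -ed. 'hug' becomes 'hugged'.

hugged


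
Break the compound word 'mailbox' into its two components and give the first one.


Split 'mailbox' into 'mail' + 'box'. The first part is 'mail'.

mail


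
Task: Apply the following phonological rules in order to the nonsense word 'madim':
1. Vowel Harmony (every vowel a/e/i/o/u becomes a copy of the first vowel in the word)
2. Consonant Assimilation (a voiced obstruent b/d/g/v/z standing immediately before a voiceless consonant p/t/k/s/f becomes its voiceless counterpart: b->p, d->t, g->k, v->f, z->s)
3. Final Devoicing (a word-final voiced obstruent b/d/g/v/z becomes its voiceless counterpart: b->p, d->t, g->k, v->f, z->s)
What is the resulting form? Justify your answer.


Starting form: 'madim'
Rule 1: Vowel Harmony: all vowels become 'a' (matching first vowel). 'madim' -> 'madam'
Rule 2: Consonant Assimilation: no voiced obstruent (b/d/g/v/z) stands immediately before a voiceless consonant (p/t/k/s/f). No change.
Rule 3: Final Devoicing: final consonant 'm' is not one of the voiced obstruents b/d/g/v/z. No change.
Final form: 'madam'

madam


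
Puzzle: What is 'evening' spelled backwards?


Reverse 'evening' character by character: 'gnineve'.

gnineve


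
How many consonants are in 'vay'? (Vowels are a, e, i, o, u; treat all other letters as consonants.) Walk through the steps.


Consonants in 'vay': v, y = 2 consonants.

2


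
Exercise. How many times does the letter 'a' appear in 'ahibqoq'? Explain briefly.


Letter 'a' in 'ahibqoq': found at position(s) 1 = 1 occurrence(s).

1


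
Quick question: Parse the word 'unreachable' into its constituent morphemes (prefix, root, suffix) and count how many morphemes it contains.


Step 1: Identify prefix: 'un' (meaning: not/reverse)
Step 2: Identify root: 'reach'
Step 3: Identify suffix(es): 'able'
Decomposition: un- (prefix: not/reverse) + reach (root) + -able (suffix: capable of)
Total morphemes: 3

3 morphemes (un- (prefix: not/reverse) + reach (root) + -able (suffix: capable of))


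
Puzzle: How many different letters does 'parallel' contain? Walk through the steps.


Unique letters in 'parallel': {a, e, l, p, r} = 5 distinct letters.

5


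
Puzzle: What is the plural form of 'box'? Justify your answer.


Apply rule: Add -es (sibilant/fricative ending). 'box' becomes 'boxes'.

boxes


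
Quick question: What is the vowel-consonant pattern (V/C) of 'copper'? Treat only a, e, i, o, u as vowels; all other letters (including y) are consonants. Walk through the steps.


Letter mapping: c = C, o = V, p = C, p = C, e = V, r = C.

CVCCVC


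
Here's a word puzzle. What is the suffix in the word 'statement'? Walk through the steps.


The word 'statement' = 'state' (root) + '-ment' (suffix). The suffix is '-ment'.

ment


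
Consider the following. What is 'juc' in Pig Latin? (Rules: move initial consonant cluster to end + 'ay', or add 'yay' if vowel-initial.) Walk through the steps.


'juc': move consonant cluster 'j' to end and add 'ay': 'ucjay'.

ucjay


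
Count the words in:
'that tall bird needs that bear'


Split into words: that | tall | bird | needs | that | bear = 6 words.

6


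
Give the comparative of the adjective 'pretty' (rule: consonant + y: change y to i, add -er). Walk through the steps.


Apply comparative formation (consonant + y: change y to i, add -er): 'pretty' -> 'prettier'.

prettier


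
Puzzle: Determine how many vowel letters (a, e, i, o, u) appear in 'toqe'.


Vowels in 'toqe': o, e = 2 vowels.

2


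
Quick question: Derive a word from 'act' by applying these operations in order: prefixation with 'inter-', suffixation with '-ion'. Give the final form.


Step 1: Add prefix 'inter-' to 'act' = 'interact'
Step 2: Add suffix '-ion' to 'interact' = 'interaction'

interaction


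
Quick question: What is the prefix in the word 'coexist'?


The word 'coexist' = 'co' (prefix) + 'exist' (root). The prefix is 'co'.

co


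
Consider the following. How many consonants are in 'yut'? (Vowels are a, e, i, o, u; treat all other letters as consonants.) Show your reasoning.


Consonants in 'yut': y, t = 2 consonants.

2


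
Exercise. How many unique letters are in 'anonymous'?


Unique letters in 'anonymous': {a, m, n, o, s, u, y} = 7 distinct letters.

7


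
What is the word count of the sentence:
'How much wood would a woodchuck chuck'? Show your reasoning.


Split into words: How | much | wood | would | a | woodchuck | chuck = 7 words.

7


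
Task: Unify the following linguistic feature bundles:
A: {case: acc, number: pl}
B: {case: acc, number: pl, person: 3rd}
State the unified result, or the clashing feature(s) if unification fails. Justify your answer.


Compare features:
case: A=acc vs B=acc -> unified: acc
number: A=pl vs B=pl -> unified: pl
person: A=_ vs B=3rd -> unified: 3rd
No clashes found.

Unified: {case: acc, number: pl, person: 3rd}


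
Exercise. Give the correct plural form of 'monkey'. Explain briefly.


Apply rule: Add -s. 'monkey' becomes 'monkeys'.

monkeys


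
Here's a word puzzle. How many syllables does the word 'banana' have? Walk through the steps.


Break 'banana' into syllables: ba-na-na -> ba | na | na = 3 syllables

3 syllables


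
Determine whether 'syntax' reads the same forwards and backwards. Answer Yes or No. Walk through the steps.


Forward: 'syntax'
Reversed: 'xatnys'
They differ.

No


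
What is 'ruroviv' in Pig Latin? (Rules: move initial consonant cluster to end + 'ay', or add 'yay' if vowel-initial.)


'ruroviv': move consonant cluster 'r' to end and add 'ay': 'urovivray'.

urovivray


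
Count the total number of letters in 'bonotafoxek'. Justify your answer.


Spell out 'bonotafoxek' and number each letter: b(1), o(2), n(3), o(4), t(5), a(6), f(7), o(8), x(9), e(10), k(11). Total: 11 letters.

11


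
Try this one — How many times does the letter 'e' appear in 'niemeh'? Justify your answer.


Letter 'e' in 'niemeh': found at position(s) 3, 5 = 2 occurrence(s).

2


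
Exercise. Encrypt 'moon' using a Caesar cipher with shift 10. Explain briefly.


Shift each letter by 10: m -> w, o -> y, o -> y, n -> x. Result: 'wyyx'.

wyyx


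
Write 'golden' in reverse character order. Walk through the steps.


Reverse 'golden' character by character: 'nedlog'.

nedlog


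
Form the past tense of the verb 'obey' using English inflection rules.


Apply rule: Add -ed. 'obey' becomes 'obeyed'.

obeyed


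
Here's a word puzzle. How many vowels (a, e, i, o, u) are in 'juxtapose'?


Vowels in 'juxtapose': u, a, o, e = 4 vowels.

4


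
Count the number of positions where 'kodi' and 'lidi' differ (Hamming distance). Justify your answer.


Alignment:
Position 1: 'k' vs 'l' = DIFFER
Position 2: 'o' vs 'i' = DIFFER
Position 3: 'd' vs 'd' = match
Position 4: 'i' vs 'i' = match
Total differences: 2

2


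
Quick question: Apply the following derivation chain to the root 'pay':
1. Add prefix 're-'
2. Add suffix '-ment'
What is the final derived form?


Step 1: Add prefix 're-' to 'pay' = 'repay'
Step 2: Add suffix '-ment' to 'repay' = 'repayment'

repayment


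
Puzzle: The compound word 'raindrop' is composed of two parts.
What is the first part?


Split 'raindrop' into 'rain' + 'drop'. The first part is 'rain'.

rain


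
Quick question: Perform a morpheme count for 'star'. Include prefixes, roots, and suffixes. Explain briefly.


Decomposition: star (free morpheme) = 1 morpheme(s)

1 morphemes


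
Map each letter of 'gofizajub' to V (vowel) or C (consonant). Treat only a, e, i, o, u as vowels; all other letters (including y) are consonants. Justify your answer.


Letter mapping: g = C, o = V, f = C, i = V, z = C, a = V, j = C, u = V, b = C.

CVCVCVCVC


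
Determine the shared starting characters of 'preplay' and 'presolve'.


Compare from the start: 3 characters match: 'pre'. Mismatch at position 4: 'p' vs 's'.

pre


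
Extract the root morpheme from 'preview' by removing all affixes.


Remove prefix 'pre' from 'preview' to get root 'view'.

view


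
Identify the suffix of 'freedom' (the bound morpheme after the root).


The word 'freedom' = 'free' (root) + '-dom' (suffix). The suffix is '-dom'.

dom


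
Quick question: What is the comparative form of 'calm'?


Apply comparative formation (add -er): 'calm' -> 'calmer'.

calmer


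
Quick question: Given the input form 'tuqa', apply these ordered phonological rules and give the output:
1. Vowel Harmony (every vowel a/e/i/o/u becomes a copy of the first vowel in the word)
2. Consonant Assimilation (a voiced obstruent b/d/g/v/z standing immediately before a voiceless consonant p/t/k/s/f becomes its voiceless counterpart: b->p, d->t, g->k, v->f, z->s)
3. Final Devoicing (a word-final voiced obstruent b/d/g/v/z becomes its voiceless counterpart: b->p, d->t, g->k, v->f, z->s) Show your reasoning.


Starting form: 'tuqa'
Rule 1: Vowel Harmony: all vowels become 'u' (matching first vowel). 'tuqa' -> 'tuqu'
Rule 2: Consonant Assimilation: no voiced obstruent (b/d/g/v/z) stands immediately before a voiceless consonant (p/t/k/s/f). No change.
Rule 3: Final Devoicing: the word ends in the vowel 'u', not a consonant. No change.
Final form: 'tuqu'

tuqu


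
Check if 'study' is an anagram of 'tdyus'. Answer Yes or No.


Sorted letters of 'study': 'dstuy'
Sorted letters of 'tdyus': 'dstuy'
They match.

Yes


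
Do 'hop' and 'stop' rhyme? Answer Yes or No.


Rime (stressed vowel + following sounds) of 'hop': -op = /ɒp/
Rime of 'stop': -op = /ɒp/
/ɒp/ and /ɒp/ are the same ending sound, so the words rhyme.

Yes


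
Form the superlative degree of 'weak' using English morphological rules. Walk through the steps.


Apply superlative formation (add -est): 'weak' -> 'weakest'.

weakest


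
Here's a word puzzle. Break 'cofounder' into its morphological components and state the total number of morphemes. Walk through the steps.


Step 1: Identify prefix: 'co' (meaning: together)
Step 2: Identify root: 'found'
Step 3: Identify suffix(es): 'er'
Decomposition: co- (prefix: together) + found (root) + -er (suffix: one who)
Total morphemes: 3

3 morphemes (co- (prefix: together) + found (root) + -er (suffix: one who))


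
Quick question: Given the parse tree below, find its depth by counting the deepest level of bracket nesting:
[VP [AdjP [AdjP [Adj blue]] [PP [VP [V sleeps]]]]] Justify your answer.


Count bracket nesting levels:
'[' at pos 0: depth = 1
'[' at pos 4: depth = 2
'[' at pos 10: depth = 3
'[' at pos 16: depth = 4
'[' at pos 28: depth = 3
'[' at pos 32: depth = 4
'[' at pos 36: depth = 5
Maximum depth reached: 5

5


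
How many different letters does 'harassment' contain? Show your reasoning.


Unique letters in 'harassment': {a, e, h, m, n, r, s, t} = 8 distinct letters.

8


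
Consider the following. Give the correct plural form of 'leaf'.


Apply rule: Change -f to -ves. 'leaf' becomes 'leaves'.

leaves


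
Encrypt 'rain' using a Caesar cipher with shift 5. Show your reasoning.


Shift each letter by 5: r -> w, a -> f, i -> n, n -> s. Result: 'wfns'.

wfns


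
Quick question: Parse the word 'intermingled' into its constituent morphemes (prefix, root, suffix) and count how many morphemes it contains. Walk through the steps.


Step 1: Identify prefix: 'inter' (meaning: between)
Step 2: Identify root: 'mingle'
Step 3: Identify suffix(es): 'ed'
Decomposition: inter- (prefix: between) + mingle (root) + -ed (suffix: past)
Total morphemes: 3

3 morphemes (inter- (prefix: between) + mingle (root) + -ed (suffix: past))


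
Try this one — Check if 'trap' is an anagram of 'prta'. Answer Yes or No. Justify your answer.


Sorted letters of 'trap': 'aprt'
Sorted letters of 'prta': 'aprt'
They match.

Yes


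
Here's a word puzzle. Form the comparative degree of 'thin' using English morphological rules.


Apply comparative formation (double final consonant, add -er): 'thin' -> 'thinner'.

thinner


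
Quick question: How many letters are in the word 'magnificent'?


Spell out 'magnificent' and number each letter: m(1), a(2), g(3), n(4), i(5), f(6), i(7), c(8), e(9), n(10), t(11). Total: 11 letters.

11


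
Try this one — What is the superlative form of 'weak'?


Apply superlative formation (add -est): 'weak' -> 'weakest'.

weakest


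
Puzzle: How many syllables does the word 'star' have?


Break 'star' into syllables: star -> star = 1 syllable

1 syllable


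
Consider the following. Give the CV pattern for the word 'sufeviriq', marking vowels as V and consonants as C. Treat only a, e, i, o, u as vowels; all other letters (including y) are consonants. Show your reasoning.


Letter mapping: s = C, u = V, f = C, e = V, v = C, i = V, r = C, i = V, q = C.

CVCVCVCVC


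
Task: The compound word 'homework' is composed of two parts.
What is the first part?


Split 'homework' into 'home' + 'work'. The first part is 'home'.

home


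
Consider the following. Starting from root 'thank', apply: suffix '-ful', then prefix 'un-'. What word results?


Step 1: Add suffix '-ful' to 'thank' = 'thankful'
Step 2: Add prefix 'un-' to 'thankful' = 'unthankful'

unthankful


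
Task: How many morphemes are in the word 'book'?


Decomposition: book (free morpheme) = 1 morpheme(s)

1 morphemes


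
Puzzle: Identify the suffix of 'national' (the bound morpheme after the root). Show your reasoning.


The word 'national' = 'nation' (root) + '-al' (suffix). The suffix is '-al'.

al


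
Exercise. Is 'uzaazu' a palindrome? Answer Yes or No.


Forward: 'uzaazu'
Reversed: 'uzaazu'
They are identical.

Yes


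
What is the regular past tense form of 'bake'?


Apply rule: Add -d (word ends in -e). 'bake' becomes 'baked'.

baked


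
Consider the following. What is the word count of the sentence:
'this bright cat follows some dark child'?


Split into words: this | bright | cat | follows | some | dark | child = 7 words.

7


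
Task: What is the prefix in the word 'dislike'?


The word 'dislike' = 'dis' (prefix) + 'like' (root). The prefix is 'dis'.

dis


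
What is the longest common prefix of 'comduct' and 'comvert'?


Compare from the start: 3 characters match: 'com'. Mismatch at position 4: 'd' vs 'v'.

com


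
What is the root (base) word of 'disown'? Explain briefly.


Remove prefix 'dis' from 'disown' to get root 'own'.

own


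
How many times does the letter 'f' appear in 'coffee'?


Letter 'f' in 'coffee': found at position(s) 3, 4 = 2 occurrence(s).

2


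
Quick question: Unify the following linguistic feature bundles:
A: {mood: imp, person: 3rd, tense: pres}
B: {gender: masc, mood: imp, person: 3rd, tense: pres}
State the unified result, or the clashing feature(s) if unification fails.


Compare features:
gender: A=_ vs B=masc -> unified: masc
mood: A=imp vs B=imp -> unified: imp
person: A=3rd vs B=3rd -> unified: 3rd
tense: A=pres vs B=pres -> unified: pres
No clashes found.

Unified: {gender: masc, mood: imp, person: 3rd, tense: pres}


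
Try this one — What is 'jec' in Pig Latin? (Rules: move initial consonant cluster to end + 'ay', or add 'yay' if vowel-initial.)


'jec': move consonant cluster 'j' to end and add 'ay': 'ecjay'.

ecjay


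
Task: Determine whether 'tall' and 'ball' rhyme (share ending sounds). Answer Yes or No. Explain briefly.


Rime (stressed vowel + following sounds) of 'tall': -all = /ɔːl/
Rime of 'ball': -all = /ɔːl/
/ɔːl/ and /ɔːl/ are the same ending sound, so the words rhyme.

Yes


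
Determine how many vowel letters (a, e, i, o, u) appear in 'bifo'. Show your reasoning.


Vowels in 'bifo': i, o = 2 vowels.

2


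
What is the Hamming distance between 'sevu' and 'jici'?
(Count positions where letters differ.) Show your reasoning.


Alignment:
Position 1: 's' vs 'j' = DIFFER
Position 2: 'e' vs 'i' = DIFFER
Position 3: 'v' vs 'c' = DIFFER
Position 4: 'u' vs 'i' = DIFFER
Total differences: 4

4


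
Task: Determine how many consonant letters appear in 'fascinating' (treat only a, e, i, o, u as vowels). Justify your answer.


Consonants in 'fascinating': f, s, c, n, t, n, g = 7 consonants.

7


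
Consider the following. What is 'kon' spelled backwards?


Reverse 'kon' character by character: 'nok'.

nok


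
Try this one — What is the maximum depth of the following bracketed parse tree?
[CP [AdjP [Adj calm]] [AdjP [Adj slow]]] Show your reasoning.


Count bracket nesting levels:
'[' at pos 0: depth = 1
'[' at pos 4: depth = 2
'[' at pos 10: depth = 3
'[' at pos 22: depth = 2
'[' at pos 28: depth = 3
Maximum depth reached: 3

3


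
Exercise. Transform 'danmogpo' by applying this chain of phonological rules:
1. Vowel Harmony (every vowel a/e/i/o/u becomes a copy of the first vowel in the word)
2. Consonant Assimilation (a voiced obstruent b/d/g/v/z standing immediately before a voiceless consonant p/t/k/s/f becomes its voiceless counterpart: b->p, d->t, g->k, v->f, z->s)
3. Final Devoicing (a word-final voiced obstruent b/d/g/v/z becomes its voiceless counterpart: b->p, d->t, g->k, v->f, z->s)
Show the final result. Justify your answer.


Starting form: 'danmogpo'
Rule 1: Vowel Harmony: all vowels become 'a' (matching first vowel). 'danmogpo' -> 'danmagpa'
Rule 2: Consonant Assimilation: voiced obstruent before voiceless consonant becomes voiceless ('gp' -> 'kp'). 'danmagpa' -> 'danmakpa'
Rule 3: Final Devoicing: the word ends in the vowel 'a', not a consonant. No change.
Final form: 'danmakpa'

danmakpa


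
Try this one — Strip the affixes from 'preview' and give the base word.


Remove prefix 'pre' from 'preview' to get root 'view'.

view


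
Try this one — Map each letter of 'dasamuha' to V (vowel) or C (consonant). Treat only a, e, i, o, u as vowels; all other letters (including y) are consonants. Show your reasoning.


Letter mapping: d = C, a = V, s = C, a = V, m = C, u = V, h = C, a = V.

CVCVCVCV


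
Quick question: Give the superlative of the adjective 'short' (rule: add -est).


Apply superlative formation (add -est): 'short' -> 'shortest'.

shortest


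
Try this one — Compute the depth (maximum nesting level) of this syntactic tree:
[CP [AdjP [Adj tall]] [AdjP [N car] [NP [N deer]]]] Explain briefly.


Count bracket nesting levels:
'[' at pos 0: depth = 1
'[' at pos 4: depth = 2
'[' at pos 10: depth = 3
'[' at pos 22: depth = 2
'[' at pos 28: depth = 3
'[' at pos 36: depth = 3
'[' at pos 40: depth = 4
Maximum depth reached: 4

4


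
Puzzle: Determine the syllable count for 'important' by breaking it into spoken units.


Break 'important' into syllables: im-por-tant -> im | por | tant = 3 syllables

3 syllables


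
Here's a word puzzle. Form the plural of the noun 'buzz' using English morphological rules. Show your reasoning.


Apply rule: Add -es (sibilant/fricative ending). 'buzz' becomes 'buzzes'.

buzzes


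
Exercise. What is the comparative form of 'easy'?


Apply comparative formation (consonant + y: change y to i, add -er): 'easy' -> 'easier'.

easier


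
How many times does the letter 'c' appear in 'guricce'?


Letter 'c' in 'guricce': found at position(s) 5, 6 = 2 occurrence(s).

2


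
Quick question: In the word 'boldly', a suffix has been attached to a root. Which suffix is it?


The word 'boldly' = 'bold' (root) + '-ly' (suffix). The suffix is '-ly'.

ly


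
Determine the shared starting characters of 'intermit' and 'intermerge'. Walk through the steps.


Compare from the start: 6 characters match: 'interm'. Mismatch at position 7: 'i' vs 'e'.

interm


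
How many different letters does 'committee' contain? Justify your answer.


Unique letters in 'committee': {c, e, i, m, o, t} = 6 distinct letters.

6


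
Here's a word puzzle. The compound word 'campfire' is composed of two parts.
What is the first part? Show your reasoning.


Split 'campfire' into 'camp' + 'fire'. The first part is 'camp'.

camp


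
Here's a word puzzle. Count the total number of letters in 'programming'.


Spell out 'programming' and number each letter: p(1), r(2), o(3), g(4), r(5), a(6), m(7), m(8), i(9), n(10), g(11). Total: 11 letters.

11


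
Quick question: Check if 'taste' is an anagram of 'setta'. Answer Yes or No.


Sorted letters of 'taste': 'aestt'
Sorted letters of 'setta': 'aestt'
They match.

Yes


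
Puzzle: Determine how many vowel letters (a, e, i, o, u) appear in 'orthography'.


Vowels in 'orthography': o, o, a = 3 vowels.

3


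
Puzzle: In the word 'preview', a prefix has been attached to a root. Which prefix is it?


The word 'preview' = 'pre' (prefix) + 'view' (root). The prefix is 'pre'.

pre


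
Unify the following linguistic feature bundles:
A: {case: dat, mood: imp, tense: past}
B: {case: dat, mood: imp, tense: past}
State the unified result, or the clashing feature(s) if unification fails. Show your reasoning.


Compare features:
case: A=dat vs B=dat -> unified: dat
mood: A=imp vs B=imp -> unified: imp
tense: A=past vs B=past -> unified: past
No clashes found.

Unified: {case: dat, mood: imp, tense: past}


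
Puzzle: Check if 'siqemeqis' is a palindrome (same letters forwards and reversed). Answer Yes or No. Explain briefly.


Forward: 'siqemeqis'
Reversed: 'siqemeqis'
They are identical.

Yes


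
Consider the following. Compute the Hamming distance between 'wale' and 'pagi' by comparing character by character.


Alignment:
Position 1: 'w' vs 'p' = DIFFER
Position 2: 'a' vs 'a' = match
Position 3: 'l' vs 'g' = DIFFER
Position 4: 'e' vs 'i' = DIFFER
Total differences: 3

3


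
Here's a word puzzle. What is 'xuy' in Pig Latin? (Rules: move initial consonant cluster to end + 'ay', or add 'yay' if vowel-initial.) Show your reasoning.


'xuy': move consonant cluster 'x' to end and add 'ay': 'uyxay'.

uyxay


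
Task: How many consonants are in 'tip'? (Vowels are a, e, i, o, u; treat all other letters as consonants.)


Consonants in 'tip': t, p = 2 consonants.

2


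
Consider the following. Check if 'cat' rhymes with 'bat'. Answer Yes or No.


Rime (stressed vowel + following sounds) of 'cat': -at = /æt/
Rime of 'bat': -at = /æt/
/æt/ and /æt/ are the same ending sound, so the words rhyme.

Yes


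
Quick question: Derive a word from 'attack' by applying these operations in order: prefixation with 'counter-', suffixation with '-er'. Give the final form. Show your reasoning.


Step 1: Add prefix 'counter-' to 'attack' = 'counterattack'
Step 2: Add suffix '-er' to 'counterattack' = 'counterattacker'

counterattacker


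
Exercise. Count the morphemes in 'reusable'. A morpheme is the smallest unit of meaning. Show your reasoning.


Decomposition: re- (prefix) + use (root) + -able (suffix) = 3 morpheme(s)

3 morphemes


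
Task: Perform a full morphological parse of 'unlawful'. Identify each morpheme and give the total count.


Step 1: Identify prefix: 'un' (meaning: not/reverse)
Step 2: Identify root: 'law'
Step 3: Identify suffix(es): 'ful'
Decomposition: un- (prefix: not/reverse) + law (root) + -ful (suffix: full of)
Total morphemes: 3

3 morphemes (un- (prefix: not/reverse) + law (root) + -ful (suffix: full of))


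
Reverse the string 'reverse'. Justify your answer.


Reverse 'reverse' character by character: 'esrever'.

esrever


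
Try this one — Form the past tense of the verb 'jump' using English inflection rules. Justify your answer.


Apply rule: Add -ed. 'jump' becomes 'jumped'.

jumped


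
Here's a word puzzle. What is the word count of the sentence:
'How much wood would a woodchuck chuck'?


Split into words: How | much | wood | would | a | woodchuck | chuck = 7 words.

7


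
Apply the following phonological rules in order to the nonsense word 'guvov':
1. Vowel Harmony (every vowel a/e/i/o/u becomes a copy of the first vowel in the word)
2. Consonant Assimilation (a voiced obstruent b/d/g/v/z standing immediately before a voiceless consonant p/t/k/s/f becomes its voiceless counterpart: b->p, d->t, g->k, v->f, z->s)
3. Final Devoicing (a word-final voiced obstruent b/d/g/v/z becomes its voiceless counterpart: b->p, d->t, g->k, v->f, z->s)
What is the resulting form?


Starting form: 'guvov'
Rule 1: Vowel Harmony: all vowels become 'u' (matching first vowel). 'guvov' -> 'guvuv'
Rule 2: Consonant Assimilation: no voiced obstruent (b/d/g/v/z) stands immediately before a voiceless consonant (p/t/k/s/f). No change.
Rule 3: Final Devoicing: word-final voiced obstruent 'v' becomes voiceless 'f'. 'guvuv' -> 'guvuf'
Final form: 'guvuf'

guvuf


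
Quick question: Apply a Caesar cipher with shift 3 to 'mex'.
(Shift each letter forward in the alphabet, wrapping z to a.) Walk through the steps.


Shift each letter by 3: m -> p, e -> h, x -> a. Result: 'pha'.

pha


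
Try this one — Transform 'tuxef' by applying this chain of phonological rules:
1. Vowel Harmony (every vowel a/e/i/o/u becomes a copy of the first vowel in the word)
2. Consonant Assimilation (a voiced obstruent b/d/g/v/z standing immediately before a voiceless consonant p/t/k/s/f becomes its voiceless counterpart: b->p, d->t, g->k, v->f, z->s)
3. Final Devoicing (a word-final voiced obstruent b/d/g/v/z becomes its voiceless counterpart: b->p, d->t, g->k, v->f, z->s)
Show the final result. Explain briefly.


Starting form: 'tuxef'
Rule 1: Vowel Harmony: all vowels become 'u' (matching first vowel). 'tuxef' -> 'tuxuf'
Rule 2: Consonant Assimilation: no voiced obstruent (b/d/g/v/z) stands immediately before a voiceless consonant (p/t/k/s/f). No change.
Rule 3: Final Devoicing: final consonant 'f' is not one of the voiced obstruents b/d/g/v/z. No change.
Final form: 'tuxuf'

tuxuf


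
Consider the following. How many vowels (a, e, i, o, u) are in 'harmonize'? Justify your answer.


Vowels in 'harmonize': a, o, i, e = 4 vowels.

4


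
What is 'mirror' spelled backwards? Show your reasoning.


Reverse 'mirror' character by character: 'rorrim'.

rorrim


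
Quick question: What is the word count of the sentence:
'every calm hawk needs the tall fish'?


Split into words: every | calm | hawk | needs | the | tall | fish = 7 words.

7


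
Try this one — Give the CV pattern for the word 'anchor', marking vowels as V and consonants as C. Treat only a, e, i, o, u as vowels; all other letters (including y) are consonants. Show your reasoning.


Letter mapping: a = V, n = C, c = C, h = C, o = V, r = C.

VCCCVC


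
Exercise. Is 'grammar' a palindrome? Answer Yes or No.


Forward: 'grammar'
Reversed: 'rammarg'
They differ.

No


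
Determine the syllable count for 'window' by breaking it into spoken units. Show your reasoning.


Break 'window' into syllables: win-dow -> win | dow = 2 syllables

2 syllables


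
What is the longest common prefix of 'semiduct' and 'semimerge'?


Compare from the start: 4 characters match: 'semi'. Mismatch at position 5: 'd' vs 'm'.

semi


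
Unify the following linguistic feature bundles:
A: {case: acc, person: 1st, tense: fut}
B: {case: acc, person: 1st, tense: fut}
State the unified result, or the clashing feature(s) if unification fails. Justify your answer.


Compare features:
case: A=acc vs B=acc -> unified: acc
person: A=1st vs B=1st -> unified: 1st
tense: A=fut vs B=fut -> unified: fut
No clashes found.

Unified: {case: acc, person: 1st, tense: fut}


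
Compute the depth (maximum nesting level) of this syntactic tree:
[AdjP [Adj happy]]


Count bracket nesting levels:
'[' at pos 0: depth = 1
'[' at pos 6: depth = 2
Maximum depth reached: 2

2


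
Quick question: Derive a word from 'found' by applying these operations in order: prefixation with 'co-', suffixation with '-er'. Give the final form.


Step 1: Add prefix 'co-' to 'found' = 'cofound'
Step 2: Add suffix '-er' to 'cofound' = 'cofounder'

cofounder


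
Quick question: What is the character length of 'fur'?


Spell out 'fur' and number each letter: f(1), u(2), r(3). Total: 3 letters.

3


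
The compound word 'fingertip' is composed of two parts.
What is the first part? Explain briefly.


Split 'fingertip' into 'finger' + 'tip'. The first part is 'finger'.

finger


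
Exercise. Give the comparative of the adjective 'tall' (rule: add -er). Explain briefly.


Apply comparative formation (add -er): 'tall' -> 'taller'.

taller


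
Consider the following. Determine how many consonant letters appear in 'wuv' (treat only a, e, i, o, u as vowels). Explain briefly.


Consonants in 'wuv': w, v = 2 consonants.

2


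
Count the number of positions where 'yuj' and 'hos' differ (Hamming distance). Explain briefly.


Alignment:
Position 1: 'y' vs 'h' = DIFFER
Position 2: 'u' vs 'o' = DIFFER
Position 3: 'j' vs 's' = DIFFER
Total differences: 3

3


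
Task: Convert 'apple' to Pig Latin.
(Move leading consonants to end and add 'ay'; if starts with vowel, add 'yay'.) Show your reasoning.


'apple' starts with a vowel, so add 'yay': 'appleyay'.

appleyay


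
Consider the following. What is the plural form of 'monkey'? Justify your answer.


Apply rule: Add -s. 'monkey' becomes 'monkeys'.

monkeys


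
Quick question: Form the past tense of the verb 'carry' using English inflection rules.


Apply rule: Change -y to -ied. 'carry' becomes 'carried'.

carried


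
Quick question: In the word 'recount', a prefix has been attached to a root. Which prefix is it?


The word 'recount' = 're' (prefix) + 'count' (root). The prefix is 're'.

re


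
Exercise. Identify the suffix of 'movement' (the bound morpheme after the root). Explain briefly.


The word 'movement' = 'move' (root) + '-ment' (suffix). The suffix is '-ment'.

ment


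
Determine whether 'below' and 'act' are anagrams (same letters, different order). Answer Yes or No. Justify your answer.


Sorted letters of 'below': 'below'
Sorted letters of 'act': 'act'
They do not match.

No


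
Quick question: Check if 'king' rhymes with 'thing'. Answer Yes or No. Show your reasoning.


Rime (stressed vowel + following sounds) of 'king': -ing = /ɪŋ/
Rime of 'thing': -ing = /ɪŋ/
/ɪŋ/ and /ɪŋ/ are the same ending sound, so the words rhyme.

Yes


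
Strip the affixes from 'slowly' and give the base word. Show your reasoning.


Remove suffix '-ly' from 'slowly' to get root 'slow'.

slow


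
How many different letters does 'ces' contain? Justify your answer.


Unique letters in 'ces': {c, e, s} = 3 distinct letters.

3


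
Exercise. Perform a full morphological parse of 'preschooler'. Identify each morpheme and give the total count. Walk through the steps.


Step 1: Identify prefix: 'pre' (meaning: before)
Step 2: Identify root: 'school'
Step 3: Identify suffix(es): 'er'
Decomposition: pre- (prefix: before) + school (root) + -er (suffix: one who)
Total morphemes: 3

3 morphemes (pre- (prefix: before) + school (root) + -er (suffix: one who))
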